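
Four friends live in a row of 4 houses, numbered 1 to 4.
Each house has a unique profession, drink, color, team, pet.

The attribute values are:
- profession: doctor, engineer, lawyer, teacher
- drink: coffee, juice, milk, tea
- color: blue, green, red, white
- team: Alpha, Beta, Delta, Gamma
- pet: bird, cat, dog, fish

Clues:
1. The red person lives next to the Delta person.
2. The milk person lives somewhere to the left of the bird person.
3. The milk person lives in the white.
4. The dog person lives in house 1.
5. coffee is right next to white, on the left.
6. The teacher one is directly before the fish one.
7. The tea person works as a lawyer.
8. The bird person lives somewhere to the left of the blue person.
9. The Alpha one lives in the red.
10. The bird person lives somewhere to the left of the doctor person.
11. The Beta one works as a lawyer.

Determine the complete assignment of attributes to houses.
Solution:

House | Profession | Drink | Color | Team | Pet
-----------------------------------------------
  1   | teacher | coffee | red | Alpha | dog
  2   | engineer | milk | white | Delta | fish
  3   | lawyer | tea | green | Beta | bird
  4   | doctor | juice | blue | Gamma | cat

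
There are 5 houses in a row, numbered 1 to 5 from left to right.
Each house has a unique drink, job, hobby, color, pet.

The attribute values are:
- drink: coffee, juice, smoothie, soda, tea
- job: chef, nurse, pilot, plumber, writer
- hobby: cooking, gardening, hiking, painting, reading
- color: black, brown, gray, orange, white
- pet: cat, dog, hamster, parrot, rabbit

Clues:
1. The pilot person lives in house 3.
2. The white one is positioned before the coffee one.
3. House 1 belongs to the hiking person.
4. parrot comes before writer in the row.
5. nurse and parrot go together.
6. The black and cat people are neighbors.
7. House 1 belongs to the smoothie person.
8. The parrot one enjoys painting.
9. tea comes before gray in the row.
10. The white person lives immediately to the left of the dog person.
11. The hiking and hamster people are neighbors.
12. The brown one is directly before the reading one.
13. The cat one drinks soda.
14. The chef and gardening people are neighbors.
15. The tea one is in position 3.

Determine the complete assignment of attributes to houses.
Solution:

House | Drink | Job | Hobby | Color | Pet
-----------------------------------------
  1   | smoothie | plumber | hiking | brown | rabbit
  2   | juice | chef | reading | white | hamster
  3   | tea | pilot | gardening | orange | dog
  4   | coffee | nurse | painting | black | parrot
  5   | soda | writer | cooking | gray | cat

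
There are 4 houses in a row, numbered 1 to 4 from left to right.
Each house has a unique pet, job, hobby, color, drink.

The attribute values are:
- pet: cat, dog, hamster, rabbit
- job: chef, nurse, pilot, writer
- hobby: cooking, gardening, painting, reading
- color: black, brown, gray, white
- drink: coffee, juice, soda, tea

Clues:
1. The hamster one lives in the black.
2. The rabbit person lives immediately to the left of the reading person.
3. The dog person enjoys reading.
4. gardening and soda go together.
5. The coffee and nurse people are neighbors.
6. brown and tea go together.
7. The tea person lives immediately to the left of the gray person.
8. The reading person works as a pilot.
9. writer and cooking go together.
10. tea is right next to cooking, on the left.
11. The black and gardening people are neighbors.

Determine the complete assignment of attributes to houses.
Solution:

House | Pet | Job | Hobby | Color | Drink
-----------------------------------------
  1   | hamster | chef | painting | black | coffee
  2   | rabbit | nurse | gardening | white | soda
  3   | dog | pilot | reading | brown | tea
  4   | cat | writer | cooking | gray | juice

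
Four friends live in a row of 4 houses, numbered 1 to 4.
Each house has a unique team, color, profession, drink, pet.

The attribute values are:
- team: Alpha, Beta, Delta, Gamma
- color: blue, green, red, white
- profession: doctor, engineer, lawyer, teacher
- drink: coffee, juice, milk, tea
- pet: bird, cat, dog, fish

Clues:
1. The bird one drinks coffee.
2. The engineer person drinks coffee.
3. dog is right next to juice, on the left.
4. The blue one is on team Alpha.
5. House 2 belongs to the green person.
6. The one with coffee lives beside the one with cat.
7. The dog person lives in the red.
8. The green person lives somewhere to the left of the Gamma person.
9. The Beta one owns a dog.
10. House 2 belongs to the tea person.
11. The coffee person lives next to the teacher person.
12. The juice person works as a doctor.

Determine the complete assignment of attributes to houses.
Solution:

House | Team | Color | Profession | Drink | Pet
-----------------------------------------------
  1   | Alpha | blue | engineer | coffee | bird
  2   | Delta | green | teacher | tea | cat
  3   | Beta | red | lawyer | milk | dog
  4   | Gamma | white | doctor | juice | fish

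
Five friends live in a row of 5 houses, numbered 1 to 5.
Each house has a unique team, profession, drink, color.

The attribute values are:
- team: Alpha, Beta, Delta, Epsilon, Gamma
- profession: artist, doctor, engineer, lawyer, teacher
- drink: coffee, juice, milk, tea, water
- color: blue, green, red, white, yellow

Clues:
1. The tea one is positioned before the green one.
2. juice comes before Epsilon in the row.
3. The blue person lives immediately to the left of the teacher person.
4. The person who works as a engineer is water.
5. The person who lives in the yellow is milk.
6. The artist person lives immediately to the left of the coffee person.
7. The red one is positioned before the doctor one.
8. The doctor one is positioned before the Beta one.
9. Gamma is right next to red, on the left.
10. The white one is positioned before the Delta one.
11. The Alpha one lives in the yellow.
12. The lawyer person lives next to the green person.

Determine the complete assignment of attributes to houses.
Solution:

House | Team | Profession | Drink | Color
-----------------------------------------
  1   | Gamma | artist | juice | blue
  2   | Epsilon | teacher | coffee | red
  3   | Alpha | doctor | milk | yellow
  4   | Beta | lawyer | tea | white
  5   | Delta | engineer | water | green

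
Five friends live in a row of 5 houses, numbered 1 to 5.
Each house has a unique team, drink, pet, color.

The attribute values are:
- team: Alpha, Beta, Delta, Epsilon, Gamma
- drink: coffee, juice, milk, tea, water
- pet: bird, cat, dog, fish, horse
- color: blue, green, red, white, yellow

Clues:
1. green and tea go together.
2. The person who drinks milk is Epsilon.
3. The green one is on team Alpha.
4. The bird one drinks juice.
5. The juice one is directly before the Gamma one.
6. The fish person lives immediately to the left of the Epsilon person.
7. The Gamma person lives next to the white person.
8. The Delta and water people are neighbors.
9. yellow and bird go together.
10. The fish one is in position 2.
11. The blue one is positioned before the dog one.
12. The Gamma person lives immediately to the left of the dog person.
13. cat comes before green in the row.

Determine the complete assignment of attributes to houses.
Solution:

House | Team | Drink | Pet | Color
----------------------------------
  1   | Delta | juice | bird | yellow
  2   | Gamma | water | fish | blue
  3   | Epsilon | milk | dog | white
  4   | Beta | coffee | cat | red
  5   | Alpha | tea | horse | green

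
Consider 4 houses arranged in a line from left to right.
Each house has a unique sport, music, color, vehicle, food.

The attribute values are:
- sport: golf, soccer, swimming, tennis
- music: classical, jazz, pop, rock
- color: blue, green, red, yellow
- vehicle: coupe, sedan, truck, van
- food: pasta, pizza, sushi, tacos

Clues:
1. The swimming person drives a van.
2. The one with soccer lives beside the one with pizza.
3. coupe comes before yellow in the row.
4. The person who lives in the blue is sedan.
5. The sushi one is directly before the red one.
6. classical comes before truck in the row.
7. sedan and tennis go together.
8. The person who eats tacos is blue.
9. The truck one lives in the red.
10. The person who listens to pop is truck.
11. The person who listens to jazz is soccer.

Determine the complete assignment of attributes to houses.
Solution:

House | Sport | Music | Color | Vehicle | Food
----------------------------------------------
  1   | tennis | classical | blue | sedan | tacos
  2   | soccer | jazz | green | coupe | sushi
  3   | golf | pop | red | truck | pizza
  4   | swimming | rock | yellow | van | pasta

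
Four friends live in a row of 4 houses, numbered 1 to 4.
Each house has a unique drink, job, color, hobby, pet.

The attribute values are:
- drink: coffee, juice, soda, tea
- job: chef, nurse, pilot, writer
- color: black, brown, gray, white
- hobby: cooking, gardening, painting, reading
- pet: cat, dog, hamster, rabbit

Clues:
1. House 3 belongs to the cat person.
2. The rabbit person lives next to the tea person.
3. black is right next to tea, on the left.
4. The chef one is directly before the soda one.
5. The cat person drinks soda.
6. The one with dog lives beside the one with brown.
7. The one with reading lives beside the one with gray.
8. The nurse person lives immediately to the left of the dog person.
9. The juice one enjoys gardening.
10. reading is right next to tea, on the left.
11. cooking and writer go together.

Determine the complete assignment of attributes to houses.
Solution:

House | Drink | Job | Color | Hobby | Pet
-----------------------------------------
  1   | coffee | nurse | black | reading | rabbit
  2   | tea | chef | gray | painting | dog
  3   | soda | writer | brown | cooking | cat
  4   | juice | pilot | white | gardening | hamster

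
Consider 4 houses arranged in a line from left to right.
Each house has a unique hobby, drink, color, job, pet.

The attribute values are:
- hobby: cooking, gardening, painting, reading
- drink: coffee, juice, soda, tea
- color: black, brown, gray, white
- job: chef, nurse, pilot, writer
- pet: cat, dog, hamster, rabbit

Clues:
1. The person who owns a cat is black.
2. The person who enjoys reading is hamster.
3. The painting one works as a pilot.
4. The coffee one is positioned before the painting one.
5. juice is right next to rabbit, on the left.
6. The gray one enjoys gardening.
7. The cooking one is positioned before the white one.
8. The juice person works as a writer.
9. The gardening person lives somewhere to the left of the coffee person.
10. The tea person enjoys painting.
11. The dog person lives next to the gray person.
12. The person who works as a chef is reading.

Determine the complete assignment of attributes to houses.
Solution:

House | Hobby | Drink | Color | Job | Pet
-----------------------------------------
  1   | cooking | juice | brown | writer | dog
  2   | gardening | soda | gray | nurse | rabbit
  3   | reading | coffee | white | chef | hamster
  4   | painting | tea | black | pilot | cat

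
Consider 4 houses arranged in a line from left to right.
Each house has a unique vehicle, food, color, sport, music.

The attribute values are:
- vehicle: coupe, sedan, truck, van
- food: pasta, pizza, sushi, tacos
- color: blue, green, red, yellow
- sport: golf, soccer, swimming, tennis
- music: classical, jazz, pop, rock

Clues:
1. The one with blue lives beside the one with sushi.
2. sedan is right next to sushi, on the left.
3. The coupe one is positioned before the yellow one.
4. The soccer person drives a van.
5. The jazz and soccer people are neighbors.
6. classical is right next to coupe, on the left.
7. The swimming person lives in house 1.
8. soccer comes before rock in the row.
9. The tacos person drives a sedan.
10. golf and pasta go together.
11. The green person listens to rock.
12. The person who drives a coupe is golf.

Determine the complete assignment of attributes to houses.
Solution:

House | Vehicle | Food | Color | Sport | Music
----------------------------------------------
  1   | sedan | tacos | blue | swimming | jazz
  2   | van | sushi | red | soccer | classical
  3   | coupe | pasta | green | golf | rock
  4   | truck | pizza | yellow | tennis | pop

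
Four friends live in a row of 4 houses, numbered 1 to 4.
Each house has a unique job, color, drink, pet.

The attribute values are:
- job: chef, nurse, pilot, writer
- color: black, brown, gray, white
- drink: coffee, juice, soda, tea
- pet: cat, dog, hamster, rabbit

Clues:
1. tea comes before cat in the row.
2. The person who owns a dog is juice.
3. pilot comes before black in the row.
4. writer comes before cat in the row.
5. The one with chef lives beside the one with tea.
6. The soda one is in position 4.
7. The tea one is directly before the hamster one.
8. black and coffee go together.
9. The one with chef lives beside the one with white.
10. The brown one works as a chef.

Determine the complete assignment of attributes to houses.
Solution:

House | Job | Color | Drink | Pet
---------------------------------
  1   | chef | brown | juice | dog
  2   | pilot | white | tea | rabbit
  3   | writer | black | coffee | hamster
  4   | nurse | gray | soda | cat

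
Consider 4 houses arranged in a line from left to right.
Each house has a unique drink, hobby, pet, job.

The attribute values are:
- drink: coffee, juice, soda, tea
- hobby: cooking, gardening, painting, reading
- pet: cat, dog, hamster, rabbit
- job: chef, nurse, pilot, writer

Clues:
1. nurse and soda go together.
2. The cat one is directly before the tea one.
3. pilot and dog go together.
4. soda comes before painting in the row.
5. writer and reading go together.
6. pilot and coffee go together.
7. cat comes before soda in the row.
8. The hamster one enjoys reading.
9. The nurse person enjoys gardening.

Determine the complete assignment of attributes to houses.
Solution:

House | Drink | Hobby | Pet | Job
---------------------------------
  1   | juice | cooking | cat | chef
  2   | tea | reading | hamster | writer
  3   | soda | gardening | rabbit | nurse
  4   | coffee | painting | dog | pilot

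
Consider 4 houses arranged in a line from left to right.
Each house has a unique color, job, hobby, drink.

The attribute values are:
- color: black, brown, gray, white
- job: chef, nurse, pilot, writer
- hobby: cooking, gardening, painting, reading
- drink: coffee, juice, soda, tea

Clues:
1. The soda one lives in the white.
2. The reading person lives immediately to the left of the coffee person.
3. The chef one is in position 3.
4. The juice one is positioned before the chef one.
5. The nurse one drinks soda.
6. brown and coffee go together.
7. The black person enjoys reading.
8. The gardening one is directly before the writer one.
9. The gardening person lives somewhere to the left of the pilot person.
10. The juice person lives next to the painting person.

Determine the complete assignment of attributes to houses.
Solution:

House | Color | Job | Hobby | Drink
-----------------------------------
  1   | white | nurse | gardening | soda
  2   | black | writer | reading | juice
  3   | brown | chef | painting | coffee
  4   | gray | pilot | cooking | tea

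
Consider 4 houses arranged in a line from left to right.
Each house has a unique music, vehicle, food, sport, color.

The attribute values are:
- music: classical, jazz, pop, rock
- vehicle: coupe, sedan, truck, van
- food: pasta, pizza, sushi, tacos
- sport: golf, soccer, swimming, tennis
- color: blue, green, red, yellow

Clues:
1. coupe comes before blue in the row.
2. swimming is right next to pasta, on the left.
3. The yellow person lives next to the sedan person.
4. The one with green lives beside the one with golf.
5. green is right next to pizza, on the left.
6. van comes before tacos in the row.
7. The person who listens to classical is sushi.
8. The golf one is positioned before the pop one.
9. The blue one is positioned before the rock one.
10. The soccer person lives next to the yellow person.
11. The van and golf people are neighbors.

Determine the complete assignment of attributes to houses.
Solution:

House | Music | Vehicle | Food | Sport | Color
----------------------------------------------
  1   | classical | van | sushi | soccer | green
  2   | jazz | coupe | pizza | golf | yellow
  3   | pop | sedan | tacos | swimming | blue
  4   | rock | truck | pasta | tennis | red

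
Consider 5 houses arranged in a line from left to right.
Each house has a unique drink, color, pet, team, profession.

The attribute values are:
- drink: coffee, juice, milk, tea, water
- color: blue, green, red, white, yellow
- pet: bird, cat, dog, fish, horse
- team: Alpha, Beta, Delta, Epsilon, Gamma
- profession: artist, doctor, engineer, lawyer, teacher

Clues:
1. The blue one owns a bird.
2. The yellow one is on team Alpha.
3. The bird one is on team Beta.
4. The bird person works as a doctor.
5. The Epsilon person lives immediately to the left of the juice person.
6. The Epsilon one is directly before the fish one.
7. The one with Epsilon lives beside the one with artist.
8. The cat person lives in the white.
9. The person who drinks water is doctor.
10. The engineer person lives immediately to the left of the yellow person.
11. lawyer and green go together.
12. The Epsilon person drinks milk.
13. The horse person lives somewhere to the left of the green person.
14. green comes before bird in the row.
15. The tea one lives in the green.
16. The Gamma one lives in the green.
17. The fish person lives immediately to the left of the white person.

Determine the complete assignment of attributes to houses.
Solution:

House | Drink | Color | Pet | Team | Profession
-----------------------------------------------
  1   | milk | red | horse | Epsilon | engineer
  2   | juice | yellow | fish | Alpha | artist
  3   | coffee | white | cat | Delta | teacher
  4   | tea | green | dog | Gamma | lawyer
  5   | water | blue | bird | Beta | doctor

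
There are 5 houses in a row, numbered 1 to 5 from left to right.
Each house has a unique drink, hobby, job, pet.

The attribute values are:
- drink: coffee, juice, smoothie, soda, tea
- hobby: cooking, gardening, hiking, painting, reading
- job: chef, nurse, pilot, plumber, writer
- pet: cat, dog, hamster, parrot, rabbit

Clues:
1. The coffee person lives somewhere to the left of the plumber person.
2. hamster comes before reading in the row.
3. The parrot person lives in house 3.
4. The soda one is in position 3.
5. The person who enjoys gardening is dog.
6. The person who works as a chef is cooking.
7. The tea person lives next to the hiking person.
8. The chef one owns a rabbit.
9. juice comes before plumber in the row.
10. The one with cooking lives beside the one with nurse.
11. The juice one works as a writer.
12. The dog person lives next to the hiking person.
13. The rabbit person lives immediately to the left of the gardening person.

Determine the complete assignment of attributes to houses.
Solution:

House | Drink | Hobby | Job | Pet
---------------------------------
  1   | coffee | cooking | chef | rabbit
  2   | tea | gardening | nurse | dog
  3   | soda | hiking | pilot | parrot
  4   | juice | painting | writer | hamster
  5   | smoothie | reading | plumber | cat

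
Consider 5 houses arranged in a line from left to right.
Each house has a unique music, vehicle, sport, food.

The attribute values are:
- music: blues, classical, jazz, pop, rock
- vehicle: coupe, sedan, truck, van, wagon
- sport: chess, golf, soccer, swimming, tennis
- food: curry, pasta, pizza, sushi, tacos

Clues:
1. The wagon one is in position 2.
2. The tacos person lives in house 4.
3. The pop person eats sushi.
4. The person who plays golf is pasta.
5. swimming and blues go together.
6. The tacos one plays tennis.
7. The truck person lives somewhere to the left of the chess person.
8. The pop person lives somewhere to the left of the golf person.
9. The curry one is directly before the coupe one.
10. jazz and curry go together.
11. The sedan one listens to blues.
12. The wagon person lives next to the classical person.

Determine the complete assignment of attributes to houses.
Solution:

House | Music | Vehicle | Sport | Food
--------------------------------------
  1   | pop | truck | soccer | sushi
  2   | jazz | wagon | chess | curry
  3   | classical | coupe | golf | pasta
  4   | rock | van | tennis | tacos
  5   | blues | sedan | swimming | pizza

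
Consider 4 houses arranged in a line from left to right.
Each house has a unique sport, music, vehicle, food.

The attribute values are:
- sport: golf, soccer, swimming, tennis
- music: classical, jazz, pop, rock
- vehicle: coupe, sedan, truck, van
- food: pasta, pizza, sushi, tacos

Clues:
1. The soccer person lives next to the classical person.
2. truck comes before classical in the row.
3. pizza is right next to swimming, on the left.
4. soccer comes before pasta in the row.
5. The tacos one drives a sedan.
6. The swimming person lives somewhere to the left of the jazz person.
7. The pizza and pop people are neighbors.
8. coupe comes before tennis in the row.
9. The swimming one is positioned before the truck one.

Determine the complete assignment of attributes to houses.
Solution:

House | Sport | Music | Vehicle | Food
--------------------------------------
  1   | golf | rock | coupe | pizza
  2   | swimming | pop | sedan | tacos
  3   | soccer | jazz | truck | sushi
  4   | tennis | classical | van | pasta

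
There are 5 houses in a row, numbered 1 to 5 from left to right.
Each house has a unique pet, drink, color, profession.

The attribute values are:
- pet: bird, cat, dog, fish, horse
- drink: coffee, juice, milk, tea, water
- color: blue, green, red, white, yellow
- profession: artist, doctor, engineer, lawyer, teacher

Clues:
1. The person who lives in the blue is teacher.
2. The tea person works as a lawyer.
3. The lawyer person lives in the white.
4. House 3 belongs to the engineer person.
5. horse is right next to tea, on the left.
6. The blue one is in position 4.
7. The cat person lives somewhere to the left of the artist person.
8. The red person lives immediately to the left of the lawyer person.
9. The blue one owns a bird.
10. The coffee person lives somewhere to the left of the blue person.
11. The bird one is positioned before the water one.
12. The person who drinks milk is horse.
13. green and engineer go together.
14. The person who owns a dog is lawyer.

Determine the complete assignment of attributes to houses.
Solution:

House | Pet | Drink | Color | Profession
----------------------------------------
  1   | horse | milk | red | doctor
  2   | dog | tea | white | lawyer
  3   | cat | coffee | green | engineer
  4   | bird | juice | blue | teacher
  5   | fish | water | yellow | artist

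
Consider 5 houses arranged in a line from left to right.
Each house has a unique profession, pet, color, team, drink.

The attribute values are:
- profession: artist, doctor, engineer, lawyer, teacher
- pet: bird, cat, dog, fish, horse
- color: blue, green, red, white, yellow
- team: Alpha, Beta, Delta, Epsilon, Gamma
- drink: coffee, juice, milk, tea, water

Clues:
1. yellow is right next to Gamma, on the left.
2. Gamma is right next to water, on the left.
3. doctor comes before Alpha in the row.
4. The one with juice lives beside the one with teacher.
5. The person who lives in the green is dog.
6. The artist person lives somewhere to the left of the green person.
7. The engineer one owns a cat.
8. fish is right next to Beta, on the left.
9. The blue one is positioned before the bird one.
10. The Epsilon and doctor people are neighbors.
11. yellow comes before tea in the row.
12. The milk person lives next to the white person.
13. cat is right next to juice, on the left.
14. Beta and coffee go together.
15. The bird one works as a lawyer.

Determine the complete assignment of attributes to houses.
Solution:

House | Profession | Pet | Color | Team | Drink
-----------------------------------------------
  1   | engineer | cat | yellow | Delta | milk
  2   | artist | horse | white | Gamma | juice
  3   | teacher | fish | blue | Epsilon | water
  4   | doctor | dog | green | Beta | coffee
  5   | lawyer | bird | red | Alpha | tea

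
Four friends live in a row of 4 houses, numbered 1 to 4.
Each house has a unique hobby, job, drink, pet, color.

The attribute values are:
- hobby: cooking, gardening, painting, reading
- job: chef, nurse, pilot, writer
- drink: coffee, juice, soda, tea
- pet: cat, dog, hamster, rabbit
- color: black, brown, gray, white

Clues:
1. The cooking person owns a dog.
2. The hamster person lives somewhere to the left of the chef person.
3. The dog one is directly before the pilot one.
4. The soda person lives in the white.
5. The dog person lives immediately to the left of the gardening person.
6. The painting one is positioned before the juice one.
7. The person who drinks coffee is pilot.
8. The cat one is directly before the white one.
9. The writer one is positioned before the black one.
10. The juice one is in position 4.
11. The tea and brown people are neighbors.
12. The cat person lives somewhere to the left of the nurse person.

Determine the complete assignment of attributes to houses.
Solution:

House | Hobby | Job | Drink | Pet | Color
-----------------------------------------
  1   | cooking | writer | tea | dog | gray
  2   | gardening | pilot | coffee | cat | brown
  3   | painting | nurse | soda | hamster | white
  4   | reading | chef | juice | rabbit | black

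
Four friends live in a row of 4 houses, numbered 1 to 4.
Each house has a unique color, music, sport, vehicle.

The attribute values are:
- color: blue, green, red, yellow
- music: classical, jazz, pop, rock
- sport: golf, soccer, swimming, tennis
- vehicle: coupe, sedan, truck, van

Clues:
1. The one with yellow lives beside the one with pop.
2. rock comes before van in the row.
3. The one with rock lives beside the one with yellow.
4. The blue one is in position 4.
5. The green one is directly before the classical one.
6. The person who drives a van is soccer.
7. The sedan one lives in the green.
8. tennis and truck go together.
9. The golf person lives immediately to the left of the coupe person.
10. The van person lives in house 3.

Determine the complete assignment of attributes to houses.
Solution:

House | Color | Music | Sport | Vehicle
---------------------------------------
  1   | green | rock | golf | sedan
  2   | yellow | classical | swimming | coupe
  3   | red | pop | soccer | van
  4   | blue | jazz | tennis | truck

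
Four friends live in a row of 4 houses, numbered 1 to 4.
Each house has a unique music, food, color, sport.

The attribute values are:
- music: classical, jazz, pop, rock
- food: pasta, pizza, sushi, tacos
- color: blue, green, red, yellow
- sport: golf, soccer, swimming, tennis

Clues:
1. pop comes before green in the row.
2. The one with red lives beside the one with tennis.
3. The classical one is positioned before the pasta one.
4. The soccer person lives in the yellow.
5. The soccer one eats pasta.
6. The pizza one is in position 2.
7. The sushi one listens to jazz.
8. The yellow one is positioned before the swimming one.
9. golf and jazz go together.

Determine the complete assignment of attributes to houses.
Solution:

House | Music | Food | Color | Sport
------------------------------------
  1   | jazz | sushi | red | golf
  2   | classical | pizza | blue | tennis
  3   | pop | pasta | yellow | soccer
  4   | rock | tacos | green | swimming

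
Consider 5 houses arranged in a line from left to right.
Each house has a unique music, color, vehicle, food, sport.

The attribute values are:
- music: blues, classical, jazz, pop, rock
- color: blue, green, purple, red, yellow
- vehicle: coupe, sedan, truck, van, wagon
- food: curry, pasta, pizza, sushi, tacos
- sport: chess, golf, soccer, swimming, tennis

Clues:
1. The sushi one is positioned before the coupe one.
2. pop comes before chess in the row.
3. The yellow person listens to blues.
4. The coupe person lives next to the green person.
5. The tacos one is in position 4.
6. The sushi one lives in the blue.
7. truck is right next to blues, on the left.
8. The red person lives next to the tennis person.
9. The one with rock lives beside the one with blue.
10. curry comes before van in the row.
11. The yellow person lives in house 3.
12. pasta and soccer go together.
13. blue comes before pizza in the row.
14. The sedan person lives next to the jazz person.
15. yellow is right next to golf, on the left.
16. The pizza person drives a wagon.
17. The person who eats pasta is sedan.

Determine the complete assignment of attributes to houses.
Solution:

House | Music | Color | Vehicle | Food | Sport
----------------------------------------------
  1   | rock | red | sedan | pasta | soccer
  2   | jazz | blue | truck | sushi | tennis
  3   | blues | yellow | coupe | curry | swimming
  4   | pop | green | van | tacos | golf
  5   | classical | purple | wagon | pizza | chess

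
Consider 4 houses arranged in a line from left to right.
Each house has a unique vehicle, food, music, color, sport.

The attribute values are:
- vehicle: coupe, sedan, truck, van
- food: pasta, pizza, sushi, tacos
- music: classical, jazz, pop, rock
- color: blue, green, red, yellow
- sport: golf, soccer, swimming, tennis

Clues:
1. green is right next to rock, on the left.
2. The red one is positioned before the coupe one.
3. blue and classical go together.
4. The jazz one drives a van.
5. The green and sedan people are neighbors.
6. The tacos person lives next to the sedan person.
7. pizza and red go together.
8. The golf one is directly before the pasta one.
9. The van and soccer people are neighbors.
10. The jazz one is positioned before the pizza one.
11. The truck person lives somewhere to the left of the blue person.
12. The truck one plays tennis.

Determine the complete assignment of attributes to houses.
Solution:

House | Vehicle | Food | Music | Color | Sport
----------------------------------------------
  1   | van | tacos | jazz | green | golf
  2   | sedan | pasta | rock | yellow | soccer
  3   | truck | pizza | pop | red | tennis
  4   | coupe | sushi | classical | blue | swimming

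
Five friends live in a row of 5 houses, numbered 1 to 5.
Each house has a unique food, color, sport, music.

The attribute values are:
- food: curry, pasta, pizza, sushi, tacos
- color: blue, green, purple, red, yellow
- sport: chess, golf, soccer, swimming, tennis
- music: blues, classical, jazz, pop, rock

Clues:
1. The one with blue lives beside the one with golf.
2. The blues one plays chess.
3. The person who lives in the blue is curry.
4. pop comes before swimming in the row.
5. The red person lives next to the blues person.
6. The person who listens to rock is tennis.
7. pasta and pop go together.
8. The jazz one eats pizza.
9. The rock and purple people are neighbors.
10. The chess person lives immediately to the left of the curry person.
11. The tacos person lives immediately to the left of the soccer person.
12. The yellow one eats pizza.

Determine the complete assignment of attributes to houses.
Solution:

House | Food | Color | Sport | Music
------------------------------------
  1   | sushi | red | tennis | rock
  2   | tacos | purple | chess | blues
  3   | curry | blue | soccer | classical
  4   | pasta | green | golf | pop
  5   | pizza | yellow | swimming | jazz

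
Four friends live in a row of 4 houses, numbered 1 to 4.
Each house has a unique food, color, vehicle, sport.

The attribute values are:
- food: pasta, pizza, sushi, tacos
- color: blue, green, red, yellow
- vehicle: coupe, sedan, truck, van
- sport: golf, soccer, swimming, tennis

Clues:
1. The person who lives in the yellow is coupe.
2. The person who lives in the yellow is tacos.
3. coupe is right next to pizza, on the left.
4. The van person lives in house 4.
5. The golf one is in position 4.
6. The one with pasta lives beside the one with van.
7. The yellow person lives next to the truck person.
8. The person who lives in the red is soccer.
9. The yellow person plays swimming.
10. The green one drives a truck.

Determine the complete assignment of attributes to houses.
Solution:

House | Food | Color | Vehicle | Sport
--------------------------------------
  1   | tacos | yellow | coupe | swimming
  2   | pizza | green | truck | tennis
  3   | pasta | red | sedan | soccer
  4   | sushi | blue | van | golf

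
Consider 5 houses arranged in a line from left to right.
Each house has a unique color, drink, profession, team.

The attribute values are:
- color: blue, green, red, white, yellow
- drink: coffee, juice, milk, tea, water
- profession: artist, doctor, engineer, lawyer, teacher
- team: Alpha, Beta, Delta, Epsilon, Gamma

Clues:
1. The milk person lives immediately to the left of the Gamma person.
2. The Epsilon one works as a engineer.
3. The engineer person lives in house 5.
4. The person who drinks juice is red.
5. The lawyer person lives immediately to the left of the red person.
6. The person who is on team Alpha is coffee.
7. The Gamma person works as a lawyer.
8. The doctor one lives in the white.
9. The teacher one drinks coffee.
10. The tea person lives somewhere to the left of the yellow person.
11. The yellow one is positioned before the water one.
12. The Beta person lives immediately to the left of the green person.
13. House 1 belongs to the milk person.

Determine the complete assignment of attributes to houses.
Solution:

House | Color | Drink | Profession | Team
-----------------------------------------
  1   | white | milk | doctor | Beta
  2   | green | tea | lawyer | Gamma
  3   | red | juice | artist | Delta
  4   | yellow | coffee | teacher | Alpha
  5   | blue | water | engineer | Epsilon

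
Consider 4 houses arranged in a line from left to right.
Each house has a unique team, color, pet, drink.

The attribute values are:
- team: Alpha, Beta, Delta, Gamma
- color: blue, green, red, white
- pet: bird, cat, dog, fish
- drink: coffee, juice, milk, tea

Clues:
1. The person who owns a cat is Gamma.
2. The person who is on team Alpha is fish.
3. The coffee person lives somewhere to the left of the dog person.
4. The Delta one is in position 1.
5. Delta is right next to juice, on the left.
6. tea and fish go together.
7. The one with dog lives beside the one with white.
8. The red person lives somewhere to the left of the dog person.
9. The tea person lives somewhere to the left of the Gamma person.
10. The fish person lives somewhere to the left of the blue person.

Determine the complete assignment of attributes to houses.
Solution:

House | Team | Color | Pet | Drink
----------------------------------
  1   | Delta | red | bird | coffee
  2   | Beta | green | dog | juice
  3   | Alpha | white | fish | tea
  4   | Gamma | blue | cat | milk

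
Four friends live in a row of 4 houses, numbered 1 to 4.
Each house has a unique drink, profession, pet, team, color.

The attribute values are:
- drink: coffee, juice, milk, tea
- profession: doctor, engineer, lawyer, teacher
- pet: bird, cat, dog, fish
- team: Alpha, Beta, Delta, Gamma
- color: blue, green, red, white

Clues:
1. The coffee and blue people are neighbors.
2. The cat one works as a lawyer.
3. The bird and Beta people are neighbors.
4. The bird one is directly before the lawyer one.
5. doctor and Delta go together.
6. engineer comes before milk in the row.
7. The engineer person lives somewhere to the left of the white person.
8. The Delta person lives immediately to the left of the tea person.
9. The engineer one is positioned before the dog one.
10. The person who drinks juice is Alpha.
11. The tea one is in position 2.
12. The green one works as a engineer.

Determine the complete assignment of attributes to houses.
Solution:

House | Drink | Profession | Pet | Team | Color
-----------------------------------------------
  1   | coffee | doctor | bird | Delta | red
  2   | tea | lawyer | cat | Beta | blue
  3   | juice | engineer | fish | Alpha | green
  4   | milk | teacher | dog | Gamma | white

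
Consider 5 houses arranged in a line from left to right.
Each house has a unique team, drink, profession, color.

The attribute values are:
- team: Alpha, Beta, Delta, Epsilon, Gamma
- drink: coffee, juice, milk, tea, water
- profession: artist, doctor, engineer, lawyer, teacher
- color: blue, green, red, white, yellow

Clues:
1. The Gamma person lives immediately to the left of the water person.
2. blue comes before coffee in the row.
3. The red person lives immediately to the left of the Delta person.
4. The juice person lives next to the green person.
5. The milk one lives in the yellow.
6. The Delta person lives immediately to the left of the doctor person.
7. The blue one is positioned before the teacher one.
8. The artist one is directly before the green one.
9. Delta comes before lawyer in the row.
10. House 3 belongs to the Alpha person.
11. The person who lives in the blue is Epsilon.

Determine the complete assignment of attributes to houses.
Solution:

House | Team | Drink | Profession | Color
-----------------------------------------
  1   | Gamma | juice | artist | red
  2   | Delta | water | engineer | green
  3   | Alpha | milk | doctor | yellow
  4   | Epsilon | tea | lawyer | blue
  5   | Beta | coffee | teacher | white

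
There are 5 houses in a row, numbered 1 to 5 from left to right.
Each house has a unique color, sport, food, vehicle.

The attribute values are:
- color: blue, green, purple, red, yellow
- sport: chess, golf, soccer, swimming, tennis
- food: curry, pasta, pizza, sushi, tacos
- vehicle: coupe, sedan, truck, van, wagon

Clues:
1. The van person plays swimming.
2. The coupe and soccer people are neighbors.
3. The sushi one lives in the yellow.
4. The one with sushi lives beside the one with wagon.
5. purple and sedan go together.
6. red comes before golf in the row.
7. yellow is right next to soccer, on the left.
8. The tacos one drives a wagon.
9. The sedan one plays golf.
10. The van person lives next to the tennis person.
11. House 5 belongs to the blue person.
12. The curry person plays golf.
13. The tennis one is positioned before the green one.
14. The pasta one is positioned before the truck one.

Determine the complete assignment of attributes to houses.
Solution:

House | Color | Sport | Food | Vehicle
--------------------------------------
  1   | red | swimming | pasta | van
  2   | yellow | tennis | sushi | coupe
  3   | green | soccer | tacos | wagon
  4   | purple | golf | curry | sedan
  5   | blue | chess | pizza | truck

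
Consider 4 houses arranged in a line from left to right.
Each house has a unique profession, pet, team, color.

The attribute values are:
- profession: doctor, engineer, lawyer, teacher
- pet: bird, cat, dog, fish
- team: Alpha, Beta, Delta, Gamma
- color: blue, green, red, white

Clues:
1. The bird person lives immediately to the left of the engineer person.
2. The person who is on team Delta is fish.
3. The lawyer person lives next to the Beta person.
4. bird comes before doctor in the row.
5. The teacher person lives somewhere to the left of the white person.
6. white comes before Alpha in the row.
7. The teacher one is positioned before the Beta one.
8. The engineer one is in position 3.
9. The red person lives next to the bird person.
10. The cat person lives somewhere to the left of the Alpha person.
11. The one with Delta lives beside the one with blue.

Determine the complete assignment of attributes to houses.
Solution:

House | Profession | Pet | Team | Color
---------------------------------------
  1   | teacher | fish | Delta | red
  2   | lawyer | bird | Gamma | blue
  3   | engineer | cat | Beta | white
  4   | doctor | dog | Alpha | green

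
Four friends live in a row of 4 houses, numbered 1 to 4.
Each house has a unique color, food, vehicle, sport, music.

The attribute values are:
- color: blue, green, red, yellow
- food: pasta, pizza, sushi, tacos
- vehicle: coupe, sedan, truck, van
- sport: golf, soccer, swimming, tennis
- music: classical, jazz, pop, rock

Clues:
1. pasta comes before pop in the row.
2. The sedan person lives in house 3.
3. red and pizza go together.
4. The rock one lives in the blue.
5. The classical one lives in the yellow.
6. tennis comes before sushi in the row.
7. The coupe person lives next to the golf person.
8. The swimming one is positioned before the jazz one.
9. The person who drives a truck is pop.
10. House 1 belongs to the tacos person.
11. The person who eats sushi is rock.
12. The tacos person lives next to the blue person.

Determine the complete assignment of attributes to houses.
Solution:

House | Color | Food | Vehicle | Sport | Music
----------------------------------------------
  1   | yellow | tacos | van | tennis | classical
  2   | blue | sushi | coupe | swimming | rock
  3   | green | pasta | sedan | golf | jazz
  4   | red | pizza | truck | soccer | pop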